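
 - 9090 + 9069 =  - 21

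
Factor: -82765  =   - 5^1*16553^1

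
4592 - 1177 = 3415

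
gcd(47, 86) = 1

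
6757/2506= 6757/2506 =2.70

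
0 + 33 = 33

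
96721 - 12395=84326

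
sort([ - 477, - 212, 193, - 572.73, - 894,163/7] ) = [ - 894,-572.73, -477,-212,163/7, 193]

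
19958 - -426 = 20384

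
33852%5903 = 4337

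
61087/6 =10181 + 1/6 =10181.17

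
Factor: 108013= 108013^1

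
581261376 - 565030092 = 16231284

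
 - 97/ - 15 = 97/15 = 6.47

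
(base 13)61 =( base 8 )117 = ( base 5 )304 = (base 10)79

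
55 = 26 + 29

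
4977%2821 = 2156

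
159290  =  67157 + 92133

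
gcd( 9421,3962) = 1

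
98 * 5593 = 548114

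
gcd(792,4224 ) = 264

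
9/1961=9/1961 = 0.00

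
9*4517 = 40653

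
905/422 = 905/422 = 2.14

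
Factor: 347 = 347^1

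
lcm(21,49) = 147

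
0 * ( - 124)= 0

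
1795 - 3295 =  - 1500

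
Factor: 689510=2^1 * 5^1*19^2*191^1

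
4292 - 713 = 3579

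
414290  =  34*12185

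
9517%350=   67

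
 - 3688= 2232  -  5920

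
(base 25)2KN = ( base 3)2102200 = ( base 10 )1773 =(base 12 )1039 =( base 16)6ED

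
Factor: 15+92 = 107= 107^1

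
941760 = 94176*10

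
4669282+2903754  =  7573036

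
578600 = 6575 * 88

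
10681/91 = 117  +  34/91 = 117.37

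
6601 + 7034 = 13635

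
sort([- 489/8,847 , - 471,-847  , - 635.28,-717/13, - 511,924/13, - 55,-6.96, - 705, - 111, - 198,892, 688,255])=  [ - 847, -705, - 635.28, - 511, - 471 ,- 198, - 111, - 489/8,-717/13, - 55, - 6.96 , 924/13, 255,688,847,892 ]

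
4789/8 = 4789/8= 598.62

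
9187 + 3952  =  13139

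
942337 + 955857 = 1898194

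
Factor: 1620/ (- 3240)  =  -1/2 =-2^( - 1)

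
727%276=175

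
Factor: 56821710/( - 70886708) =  - 2^( - 1)*3^1*5^1*11^1 * 31^( - 1 ) * 113^( - 1) * 233^1*739^1 * 5059^ ( - 1) = - 28410855/35443354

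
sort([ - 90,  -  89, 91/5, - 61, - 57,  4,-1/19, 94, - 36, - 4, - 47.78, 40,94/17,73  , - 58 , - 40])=[ - 90, - 89,  -  61, - 58, - 57, - 47.78, - 40 ,  -  36,-4, - 1/19,  4,94/17, 91/5 , 40,73,94]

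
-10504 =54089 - 64593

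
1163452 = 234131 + 929321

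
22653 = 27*839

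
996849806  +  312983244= 1309833050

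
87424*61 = 5332864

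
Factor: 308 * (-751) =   -  231308 = - 2^2*7^1*11^1*751^1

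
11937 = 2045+9892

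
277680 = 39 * 7120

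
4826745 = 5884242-1057497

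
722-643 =79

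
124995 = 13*9615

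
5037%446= 131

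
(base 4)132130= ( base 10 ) 1948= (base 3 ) 2200011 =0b11110011100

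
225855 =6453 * 35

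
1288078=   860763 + 427315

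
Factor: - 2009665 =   -  5^1*7^1*67^1*857^1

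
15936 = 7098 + 8838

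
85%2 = 1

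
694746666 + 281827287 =976573953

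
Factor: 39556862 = 2^1 * 19778431^1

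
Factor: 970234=2^1*137^1*3541^1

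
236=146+90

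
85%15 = 10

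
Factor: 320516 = 2^2*7^1*11447^1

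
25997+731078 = 757075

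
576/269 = 576/269 = 2.14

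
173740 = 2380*73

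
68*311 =21148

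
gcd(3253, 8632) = 1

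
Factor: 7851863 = 7851863^1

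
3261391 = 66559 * 49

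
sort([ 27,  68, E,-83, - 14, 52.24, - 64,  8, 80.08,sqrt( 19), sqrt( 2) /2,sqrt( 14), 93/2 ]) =[ - 83, - 64, - 14  ,  sqrt( 2)/2 , E,sqrt(14), sqrt( 19) , 8, 27, 93/2,52.24, 68,80.08]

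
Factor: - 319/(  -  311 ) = 11^1*29^1*311^( - 1 ) 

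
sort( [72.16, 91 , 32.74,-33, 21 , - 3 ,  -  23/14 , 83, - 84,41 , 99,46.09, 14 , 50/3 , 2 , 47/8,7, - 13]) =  [ - 84, - 33, - 13 , - 3,  -  23/14, 2,47/8 , 7, 14,50/3,21,32.74, 41,46.09,72.16,83, 91,99 ] 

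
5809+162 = 5971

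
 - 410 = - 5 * 82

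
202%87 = 28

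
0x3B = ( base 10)59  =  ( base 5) 214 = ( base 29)21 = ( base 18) 35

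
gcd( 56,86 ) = 2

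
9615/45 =213 + 2/3 = 213.67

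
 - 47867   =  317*( - 151 ) 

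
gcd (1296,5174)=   2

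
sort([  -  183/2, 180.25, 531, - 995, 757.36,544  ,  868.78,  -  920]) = [ - 995, - 920,-183/2,  180.25,531,544 , 757.36,868.78 ]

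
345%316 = 29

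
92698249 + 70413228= 163111477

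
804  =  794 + 10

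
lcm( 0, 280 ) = 0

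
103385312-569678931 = - 466293619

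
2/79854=1/39927 = 0.00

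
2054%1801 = 253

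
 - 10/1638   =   - 1+814/819= -0.01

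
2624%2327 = 297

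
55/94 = 55/94 = 0.59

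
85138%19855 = 5718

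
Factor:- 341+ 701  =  360=2^3*3^2*5^1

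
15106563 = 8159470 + 6947093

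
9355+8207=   17562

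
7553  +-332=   7221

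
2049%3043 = 2049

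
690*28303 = 19529070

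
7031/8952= 7031/8952=0.79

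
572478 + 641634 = 1214112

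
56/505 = 56/505 = 0.11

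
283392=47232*6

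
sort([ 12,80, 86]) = [12, 80, 86]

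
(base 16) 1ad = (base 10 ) 429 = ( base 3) 120220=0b110101101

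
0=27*0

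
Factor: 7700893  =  193^1*39901^1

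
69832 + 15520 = 85352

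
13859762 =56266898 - 42407136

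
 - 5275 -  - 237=-5038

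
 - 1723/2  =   - 1723/2 = - 861.50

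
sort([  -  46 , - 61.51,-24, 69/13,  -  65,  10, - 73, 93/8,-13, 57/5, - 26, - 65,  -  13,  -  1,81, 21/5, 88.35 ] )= [ - 73, - 65, - 65, - 61.51, - 46,  -  26, - 24, - 13, - 13,-1,21/5, 69/13, 10, 57/5, 93/8 , 81, 88.35]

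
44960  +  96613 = 141573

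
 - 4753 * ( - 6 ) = 28518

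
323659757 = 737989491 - 414329734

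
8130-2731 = 5399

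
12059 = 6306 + 5753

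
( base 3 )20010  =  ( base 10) 165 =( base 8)245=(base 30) 5f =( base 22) 7B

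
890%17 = 6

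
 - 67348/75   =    -  898 +2/75 = -897.97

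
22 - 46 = - 24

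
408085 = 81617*5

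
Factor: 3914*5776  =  22607264 = 2^5*19^3*103^1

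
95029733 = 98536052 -3506319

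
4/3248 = 1/812 = 0.00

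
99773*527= 52580371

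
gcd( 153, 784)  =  1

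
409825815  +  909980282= 1319806097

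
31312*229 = 7170448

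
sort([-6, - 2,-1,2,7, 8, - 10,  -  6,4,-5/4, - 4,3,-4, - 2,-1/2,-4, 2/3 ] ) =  [-10,-6,-6,-4, - 4, - 4, - 2,- 2,  -  5/4, - 1,-1/2, 2/3,2,  3, 4, 7, 8 ]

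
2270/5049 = 2270/5049 =0.45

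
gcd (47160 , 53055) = 5895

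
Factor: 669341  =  17^1*39373^1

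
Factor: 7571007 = 3^2*841223^1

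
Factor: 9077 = 29^1*313^1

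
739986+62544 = 802530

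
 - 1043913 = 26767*( - 39 )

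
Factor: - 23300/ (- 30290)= 2^1*5^1*13^( - 1 ) = 10/13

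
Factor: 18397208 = 2^3*2299651^1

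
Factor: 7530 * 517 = 3893010 = 2^1*3^1*5^1 * 11^1*47^1*251^1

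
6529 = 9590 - 3061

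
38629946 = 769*50234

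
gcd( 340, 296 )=4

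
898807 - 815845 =82962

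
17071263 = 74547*229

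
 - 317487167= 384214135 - 701701302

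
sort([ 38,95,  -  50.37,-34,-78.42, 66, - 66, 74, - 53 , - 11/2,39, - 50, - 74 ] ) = [ - 78.42, - 74,- 66,-53, - 50.37,-50, - 34,-11/2, 38, 39,66, 74, 95]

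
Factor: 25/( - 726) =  - 2^( - 1) * 3^(-1)*5^2*11^( - 2)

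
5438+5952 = 11390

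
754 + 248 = 1002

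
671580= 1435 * 468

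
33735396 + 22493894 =56229290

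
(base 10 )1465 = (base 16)5b9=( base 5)21330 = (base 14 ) 769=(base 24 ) 2D1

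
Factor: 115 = 5^1*23^1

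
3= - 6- - 9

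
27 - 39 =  - 12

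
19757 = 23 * 859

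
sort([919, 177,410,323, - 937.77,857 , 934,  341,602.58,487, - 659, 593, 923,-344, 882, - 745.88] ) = [ - 937.77,  -  745.88, - 659,-344,177,323,341,410, 487,593, 602.58, 857 , 882,  919,923 , 934] 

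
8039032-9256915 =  - 1217883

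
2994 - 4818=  - 1824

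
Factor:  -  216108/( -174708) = 261/211=3^2*29^1*211^( - 1)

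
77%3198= 77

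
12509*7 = 87563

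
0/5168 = 0 = 0.00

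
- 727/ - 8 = 90+7/8 = 90.88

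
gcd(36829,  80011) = 1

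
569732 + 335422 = 905154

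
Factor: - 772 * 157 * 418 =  - 2^3*11^1*19^1*157^1*193^1 = - 50663272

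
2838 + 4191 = 7029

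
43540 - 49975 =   -  6435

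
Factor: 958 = 2^1*479^1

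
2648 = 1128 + 1520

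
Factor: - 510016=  - 2^6*13^1 * 613^1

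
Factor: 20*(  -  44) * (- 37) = 32560 = 2^4 *5^1*11^1*37^1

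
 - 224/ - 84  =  2  +  2/3 = 2.67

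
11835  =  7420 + 4415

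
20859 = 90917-70058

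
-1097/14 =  - 1097/14 = - 78.36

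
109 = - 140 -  - 249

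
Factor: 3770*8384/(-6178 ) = -2^6*5^1 * 13^1 * 29^1*131^1*3089^(- 1) = - 15803840/3089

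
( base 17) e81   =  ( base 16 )1057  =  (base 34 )3l1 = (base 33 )3RP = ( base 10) 4183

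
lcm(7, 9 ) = 63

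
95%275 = 95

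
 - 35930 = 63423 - 99353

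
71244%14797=12056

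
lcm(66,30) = 330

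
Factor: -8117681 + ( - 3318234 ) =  -5^1 * 2287183^1 = -11435915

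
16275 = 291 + 15984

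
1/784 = 1/784 = 0.00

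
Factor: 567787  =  11^1*71^1*727^1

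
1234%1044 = 190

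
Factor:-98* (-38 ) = 2^2*7^2*19^1 = 3724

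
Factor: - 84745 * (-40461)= 3428867445= 3^1 * 5^1 * 17^1*997^1 * 13487^1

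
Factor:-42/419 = -2^1*3^1*7^1*419^(  -  1)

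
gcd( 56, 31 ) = 1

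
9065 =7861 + 1204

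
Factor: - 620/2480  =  -1/4 = -2^(  -  2)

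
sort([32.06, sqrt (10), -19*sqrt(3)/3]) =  [  -  19*sqrt( 3)/3, sqrt( 10 ) , 32.06 ]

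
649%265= 119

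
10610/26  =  408+1/13= 408.08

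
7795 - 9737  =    -  1942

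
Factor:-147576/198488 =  - 429/577  =  - 3^1*11^1*13^1*577^ ( - 1 ) 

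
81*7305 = 591705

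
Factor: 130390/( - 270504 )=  - 2^(-2 )*3^(-2 )*  5^1 * 17^(-1 )*59^1 = - 295/612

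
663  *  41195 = 27312285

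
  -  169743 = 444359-614102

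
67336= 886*76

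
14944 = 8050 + 6894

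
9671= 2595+7076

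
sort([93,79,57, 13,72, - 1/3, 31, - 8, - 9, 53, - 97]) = [ - 97 , - 9  , - 8,  -  1/3,13 , 31, 53,57,72 , 79,93 ]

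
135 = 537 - 402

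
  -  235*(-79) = 18565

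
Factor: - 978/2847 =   -  2^1*13^( - 1)*73^( - 1)*163^1 = - 326/949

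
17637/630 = 27 + 209/210 = 28.00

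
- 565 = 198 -763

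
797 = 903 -106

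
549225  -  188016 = 361209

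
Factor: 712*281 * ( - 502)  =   - 100436144 = - 2^4 * 89^1 * 251^1*281^1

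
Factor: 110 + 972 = 1082 = 2^1*541^1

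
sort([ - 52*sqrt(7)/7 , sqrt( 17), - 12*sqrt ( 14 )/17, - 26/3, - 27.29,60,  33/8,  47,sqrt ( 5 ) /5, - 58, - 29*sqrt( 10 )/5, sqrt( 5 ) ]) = [-58,-27.29, - 52 * sqrt (7 )/7,-29*sqrt(10)/5, - 26/3, - 12*sqrt( 14 )/17,sqrt( 5 ) /5,sqrt( 5),sqrt ( 17 ),33/8,  47,60 ] 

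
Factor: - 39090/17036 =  - 2^( - 1 ) *3^1*5^1*1303^1*4259^(  -  1 ) = - 19545/8518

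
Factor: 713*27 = 19251 =3^3 * 23^1 * 31^1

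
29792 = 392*76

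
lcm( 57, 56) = 3192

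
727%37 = 24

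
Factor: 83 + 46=3^1*43^1 = 129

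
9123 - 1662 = 7461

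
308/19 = 308/19= 16.21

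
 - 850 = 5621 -6471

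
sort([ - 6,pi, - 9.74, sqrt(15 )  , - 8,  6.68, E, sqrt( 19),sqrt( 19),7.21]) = [-9.74, - 8, - 6, E , pi,sqrt(15 ),sqrt(19), sqrt(19), 6.68,7.21 ] 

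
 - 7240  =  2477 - 9717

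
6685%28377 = 6685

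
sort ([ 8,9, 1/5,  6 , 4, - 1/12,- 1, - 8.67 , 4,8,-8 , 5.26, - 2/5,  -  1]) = [ - 8.67 ,- 8, - 1,-1 , - 2/5, -1/12,  1/5,4,4,5.26,6 , 8,8,  9]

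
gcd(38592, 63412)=4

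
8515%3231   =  2053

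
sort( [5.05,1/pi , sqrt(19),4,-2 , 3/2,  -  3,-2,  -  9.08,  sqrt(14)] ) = [ - 9.08, -3, - 2,-2,1/pi,3/2,sqrt( 14 ),  4,sqrt ( 19),5.05]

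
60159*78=4692402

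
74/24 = 37/12= 3.08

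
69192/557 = 69192/557  =  124.22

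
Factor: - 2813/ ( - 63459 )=3^( - 2)*11^( - 1)*29^1 * 97^1 * 641^(-1)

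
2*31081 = 62162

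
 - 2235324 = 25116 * ( - 89 )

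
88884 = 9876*9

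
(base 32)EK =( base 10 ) 468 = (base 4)13110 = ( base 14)256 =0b111010100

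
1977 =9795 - 7818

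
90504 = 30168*3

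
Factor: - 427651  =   - 7^1 * 199^1  *307^1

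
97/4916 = 97/4916 = 0.02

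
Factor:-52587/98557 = -3^2*67^ (- 1)* 1471^( - 1)*5843^1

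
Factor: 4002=2^1*3^1*23^1*29^1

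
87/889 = 87/889  =  0.10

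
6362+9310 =15672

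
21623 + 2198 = 23821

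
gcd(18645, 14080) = 55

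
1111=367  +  744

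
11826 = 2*5913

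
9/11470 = 9/11470 =0.00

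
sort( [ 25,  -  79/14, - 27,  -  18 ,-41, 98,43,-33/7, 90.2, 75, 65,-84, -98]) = [-98, - 84, - 41, - 27,-18,-79/14,-33/7,25 , 43,65,75,90.2, 98]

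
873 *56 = 48888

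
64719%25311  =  14097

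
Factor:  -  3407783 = - 19^1*179357^1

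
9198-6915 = 2283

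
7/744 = 7/744 =0.01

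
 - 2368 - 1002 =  - 3370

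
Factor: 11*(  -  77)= - 7^1*11^2= -847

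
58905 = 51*1155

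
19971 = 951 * 21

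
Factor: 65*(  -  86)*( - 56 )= 313040 = 2^4*5^1*7^1*13^1*43^1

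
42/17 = 2 + 8/17   =  2.47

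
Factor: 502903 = 191^1*2633^1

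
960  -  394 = 566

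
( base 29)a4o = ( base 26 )CGM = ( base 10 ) 8550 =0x2166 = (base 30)9F0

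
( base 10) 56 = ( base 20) 2g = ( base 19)2I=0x38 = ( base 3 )2002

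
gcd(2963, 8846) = 1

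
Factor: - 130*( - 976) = 2^5*5^1*13^1 *61^1 = 126880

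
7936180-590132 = 7346048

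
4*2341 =9364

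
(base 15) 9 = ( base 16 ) 9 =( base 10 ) 9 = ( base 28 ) 9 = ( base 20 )9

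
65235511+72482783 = 137718294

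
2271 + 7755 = 10026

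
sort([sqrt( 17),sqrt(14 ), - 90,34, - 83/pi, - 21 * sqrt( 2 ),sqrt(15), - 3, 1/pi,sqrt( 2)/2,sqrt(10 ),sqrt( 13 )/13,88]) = [ - 90, - 21*sqrt( 2), - 83/pi , - 3  ,  sqrt(13 )/13,1/pi,sqrt(2 ) /2,sqrt(10) , sqrt(14),sqrt(15),sqrt( 17),34,88]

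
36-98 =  - 62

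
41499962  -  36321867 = 5178095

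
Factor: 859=859^1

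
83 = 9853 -9770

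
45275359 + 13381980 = 58657339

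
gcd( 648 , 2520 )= 72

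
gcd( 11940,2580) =60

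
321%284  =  37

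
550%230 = 90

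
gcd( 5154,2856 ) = 6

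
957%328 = 301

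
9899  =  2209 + 7690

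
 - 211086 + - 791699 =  - 1002785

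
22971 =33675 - 10704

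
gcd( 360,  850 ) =10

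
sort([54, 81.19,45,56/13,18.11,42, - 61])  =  [ - 61, 56/13 , 18.11,42, 45 , 54, 81.19]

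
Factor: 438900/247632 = 2^( -2)*5^2*19^1*67^( - 1 ) = 475/268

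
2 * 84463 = 168926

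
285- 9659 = - 9374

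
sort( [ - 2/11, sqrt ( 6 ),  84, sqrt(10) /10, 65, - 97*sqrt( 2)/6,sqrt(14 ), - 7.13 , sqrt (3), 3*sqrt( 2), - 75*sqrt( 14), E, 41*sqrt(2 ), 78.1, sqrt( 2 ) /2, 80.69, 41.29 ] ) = [ - 75  *  sqrt ( 14),- 97*sqrt( 2)/6, - 7.13, - 2/11,  sqrt(10)/10, sqrt(2)/2,sqrt( 3 ),sqrt ( 6),E,sqrt ( 14), 3*sqrt(2 ),41.29, 41*sqrt (2),65,78.1,80.69,  84 ]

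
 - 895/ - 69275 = 179/13855=0.01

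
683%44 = 23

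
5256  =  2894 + 2362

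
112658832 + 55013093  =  167671925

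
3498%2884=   614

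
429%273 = 156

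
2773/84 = 2773/84 = 33.01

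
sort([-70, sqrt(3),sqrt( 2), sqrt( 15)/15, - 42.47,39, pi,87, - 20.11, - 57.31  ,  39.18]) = [ - 70, - 57.31, - 42.47, - 20.11, sqrt( 15)/15, sqrt(2), sqrt( 3), pi, 39,39.18,87]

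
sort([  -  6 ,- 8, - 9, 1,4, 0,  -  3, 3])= [-9, - 8 , - 6 , - 3  ,  0, 1, 3 , 4 ]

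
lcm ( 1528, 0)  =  0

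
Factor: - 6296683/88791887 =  - 29^1*179^1 *1213^1*88791887^( - 1) 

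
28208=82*344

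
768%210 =138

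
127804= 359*356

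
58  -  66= - 8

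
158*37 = 5846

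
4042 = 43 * 94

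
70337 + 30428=100765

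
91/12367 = 91/12367 =0.01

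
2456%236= 96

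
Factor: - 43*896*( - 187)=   7204736 = 2^7*7^1*11^1*17^1 * 43^1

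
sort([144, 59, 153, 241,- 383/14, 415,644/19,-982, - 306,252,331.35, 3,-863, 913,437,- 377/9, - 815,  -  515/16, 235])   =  [ - 982, - 863,-815, - 306, - 377/9, - 515/16, - 383/14, 3, 644/19,59, 144 , 153, 235,241, 252,331.35, 415, 437 , 913] 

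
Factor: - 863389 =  - 89^2*109^1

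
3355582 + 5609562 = 8965144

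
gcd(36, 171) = 9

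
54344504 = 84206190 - 29861686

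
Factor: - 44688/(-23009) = 2^4*3^1*7^1*173^( - 1 ) = 336/173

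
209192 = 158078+51114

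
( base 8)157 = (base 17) 69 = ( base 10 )111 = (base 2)1101111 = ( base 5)421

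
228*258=58824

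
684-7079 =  -6395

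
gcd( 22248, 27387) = 9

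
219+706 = 925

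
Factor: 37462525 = 5^2*47^1*31883^1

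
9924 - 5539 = 4385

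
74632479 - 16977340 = 57655139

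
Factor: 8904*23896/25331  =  2^6*3^1*7^1*29^1 * 53^1 *73^(  -  1)*103^1*  347^(  -  1) = 212769984/25331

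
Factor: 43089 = 3^1*53^1*271^1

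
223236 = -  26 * ( - 8586 ) 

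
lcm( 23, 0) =0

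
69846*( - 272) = -18998112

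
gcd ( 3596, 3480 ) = 116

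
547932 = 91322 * 6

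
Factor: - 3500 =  - 2^2 * 5^3*7^1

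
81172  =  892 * 91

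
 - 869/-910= 869/910 = 0.95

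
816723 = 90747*9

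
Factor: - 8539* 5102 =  - 2^1 * 2551^1*8539^1  =  - 43565978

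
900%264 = 108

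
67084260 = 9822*6830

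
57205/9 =57205/9 = 6356.11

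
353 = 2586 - 2233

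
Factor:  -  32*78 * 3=-7488= - 2^6*3^2*13^1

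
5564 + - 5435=129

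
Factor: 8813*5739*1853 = 3^1  *  7^1*17^1* 109^1*1259^1*1913^1 = 93720676371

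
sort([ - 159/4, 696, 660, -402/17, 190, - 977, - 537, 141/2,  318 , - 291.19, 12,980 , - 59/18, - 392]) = [-977 , - 537 , - 392, - 291.19, - 159/4,  -  402/17 ,-59/18, 12,141/2,  190, 318, 660, 696,980 ] 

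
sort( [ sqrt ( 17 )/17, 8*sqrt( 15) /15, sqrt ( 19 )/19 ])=[ sqrt( 19)/19, sqrt( 17)/17, 8*sqrt( 15 ) /15]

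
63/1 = 63 =63.00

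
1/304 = 1/304 = 0.00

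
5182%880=782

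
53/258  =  53/258= 0.21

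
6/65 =6/65 = 0.09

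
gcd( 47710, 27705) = 5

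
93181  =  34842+58339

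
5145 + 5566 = 10711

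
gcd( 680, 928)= 8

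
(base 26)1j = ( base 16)2d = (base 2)101101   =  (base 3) 1200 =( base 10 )45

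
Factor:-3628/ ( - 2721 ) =2^2* 3^(-1)=4/3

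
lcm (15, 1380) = 1380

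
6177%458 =223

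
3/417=1/139 = 0.01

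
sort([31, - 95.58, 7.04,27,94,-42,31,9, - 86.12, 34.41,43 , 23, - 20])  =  [ - 95.58,- 86.12,  -  42, - 20, 7.04,9 , 23 , 27, 31, 31,34.41 , 43,  94]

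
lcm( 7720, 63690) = 254760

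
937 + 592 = 1529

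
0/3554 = 0 = 0.00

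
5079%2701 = 2378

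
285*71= 20235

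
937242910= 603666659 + 333576251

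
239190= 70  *3417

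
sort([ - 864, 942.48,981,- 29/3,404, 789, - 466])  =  [ - 864, - 466,-29/3,404,789,942.48,981]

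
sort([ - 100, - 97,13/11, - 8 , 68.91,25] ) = [-100,-97, - 8,  13/11 , 25,68.91]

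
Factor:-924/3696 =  - 1/4 = -2^( - 2 ) 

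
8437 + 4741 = 13178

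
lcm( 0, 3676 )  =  0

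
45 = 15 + 30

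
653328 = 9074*72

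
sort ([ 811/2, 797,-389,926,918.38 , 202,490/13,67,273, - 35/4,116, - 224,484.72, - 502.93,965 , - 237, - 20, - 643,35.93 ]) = [ - 643, - 502.93, - 389, - 237,- 224, - 20,-35/4,35.93, 490/13,67,  116,202,  273,811/2 , 484.72 , 797,918.38,  926,965 ] 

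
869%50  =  19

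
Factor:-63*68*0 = 0 = 0^1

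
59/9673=59/9673=0.01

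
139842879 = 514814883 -374972004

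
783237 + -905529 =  - 122292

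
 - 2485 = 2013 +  - 4498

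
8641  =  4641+4000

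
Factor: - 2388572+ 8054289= 5665717 =163^1*34759^1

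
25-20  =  5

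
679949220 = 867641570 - 187692350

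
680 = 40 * 17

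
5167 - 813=4354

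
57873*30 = 1736190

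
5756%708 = 92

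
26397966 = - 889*(-29694 ) 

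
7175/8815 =35/43 = 0.81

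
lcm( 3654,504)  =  14616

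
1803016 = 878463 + 924553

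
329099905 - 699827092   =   - 370727187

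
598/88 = 299/44 = 6.80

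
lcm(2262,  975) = 56550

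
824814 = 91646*9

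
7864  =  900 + 6964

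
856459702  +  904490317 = 1760950019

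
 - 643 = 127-770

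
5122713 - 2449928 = 2672785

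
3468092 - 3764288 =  -296196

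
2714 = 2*1357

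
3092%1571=1521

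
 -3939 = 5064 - 9003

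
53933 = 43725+10208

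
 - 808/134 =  - 7+65/67 = -6.03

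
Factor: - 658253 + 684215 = 2^1*3^1*4327^1 = 25962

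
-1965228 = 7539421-9504649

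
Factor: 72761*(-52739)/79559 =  - 3837342379/79559 = - 13^1 * 23^1* 29^1*193^1*2293^1 * 79559^( - 1)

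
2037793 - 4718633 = -2680840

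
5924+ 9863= 15787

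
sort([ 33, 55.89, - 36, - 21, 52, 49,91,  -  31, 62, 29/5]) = [ - 36, - 31, - 21, 29/5,33,49, 52,55.89,62, 91]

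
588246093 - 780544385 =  - 192298292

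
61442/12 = 5120  +  1/6 = 5120.17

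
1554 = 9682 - 8128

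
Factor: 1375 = 5^3*11^1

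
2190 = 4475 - 2285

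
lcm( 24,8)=24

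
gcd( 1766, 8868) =2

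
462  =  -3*( - 154 ) 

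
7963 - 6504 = 1459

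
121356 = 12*10113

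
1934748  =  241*8028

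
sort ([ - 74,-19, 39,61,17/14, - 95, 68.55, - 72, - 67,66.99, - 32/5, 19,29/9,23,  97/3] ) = [ - 95, - 74, - 72, -67,- 19, - 32/5,17/14, 29/9, 19, 23,  97/3, 39, 61, 66.99, 68.55]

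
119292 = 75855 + 43437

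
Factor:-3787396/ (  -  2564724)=3^( - 1)* 17^1*55697^1*213727^(  -  1)=946849/641181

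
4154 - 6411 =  - 2257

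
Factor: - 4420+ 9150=4730= 2^1*5^1*11^1*43^1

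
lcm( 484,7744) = 7744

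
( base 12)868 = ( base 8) 2320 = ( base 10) 1232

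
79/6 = 79/6 = 13.17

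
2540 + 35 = 2575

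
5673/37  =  5673/37 = 153.32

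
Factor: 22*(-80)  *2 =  - 2^6*5^1*11^1 = - 3520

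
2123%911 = 301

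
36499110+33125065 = 69624175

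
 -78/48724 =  - 3/1874 = - 0.00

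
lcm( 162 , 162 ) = 162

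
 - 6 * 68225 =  - 409350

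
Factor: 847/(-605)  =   - 7/5 = -5^ (- 1 )*7^1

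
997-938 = 59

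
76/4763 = 76/4763 = 0.02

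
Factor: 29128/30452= 22/23= 2^1*11^1*23^( - 1)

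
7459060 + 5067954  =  12527014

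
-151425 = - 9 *16825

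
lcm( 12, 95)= 1140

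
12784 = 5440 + 7344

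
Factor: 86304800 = 2^5*5^2*107881^1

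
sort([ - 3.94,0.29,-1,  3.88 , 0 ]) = [ - 3.94,-1,0, 0.29, 3.88 ] 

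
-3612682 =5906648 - 9519330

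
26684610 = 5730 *4657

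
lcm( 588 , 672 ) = 4704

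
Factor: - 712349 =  - 11^1*31^1 * 2089^1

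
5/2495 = 1/499= 0.00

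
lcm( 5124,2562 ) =5124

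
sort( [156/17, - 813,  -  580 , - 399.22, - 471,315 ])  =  [ - 813, - 580, - 471,  -  399.22,156/17,315]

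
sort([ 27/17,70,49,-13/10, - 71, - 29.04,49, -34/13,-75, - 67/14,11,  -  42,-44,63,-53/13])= [ - 75, - 71,-44,-42, - 29.04, - 67/14,-53/13,-34/13, - 13/10, 27/17,11, 49 , 49,  63, 70 ]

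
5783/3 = 1927 +2/3 = 1927.67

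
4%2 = 0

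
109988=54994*2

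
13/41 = 13/41 = 0.32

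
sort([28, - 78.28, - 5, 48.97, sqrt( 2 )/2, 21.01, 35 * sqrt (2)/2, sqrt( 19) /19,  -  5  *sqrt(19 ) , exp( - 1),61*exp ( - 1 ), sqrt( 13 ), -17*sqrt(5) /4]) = [ - 78.28, - 5*sqrt(19), - 17*sqrt(5) /4, - 5, sqrt( 19) /19, exp( - 1), sqrt( 2)/2, sqrt(13), 21.01, 61*exp( - 1), 35*sqrt(2) /2,  28,  48.97]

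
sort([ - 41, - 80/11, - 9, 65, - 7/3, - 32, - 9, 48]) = [ - 41, - 32,-9, - 9, - 80/11,  -  7/3,48, 65]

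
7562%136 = 82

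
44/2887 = 44/2887  =  0.02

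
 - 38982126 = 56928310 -95910436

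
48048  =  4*12012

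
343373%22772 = 1793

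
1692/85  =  19+77/85 = 19.91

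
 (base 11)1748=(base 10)2230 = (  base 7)6334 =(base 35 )1sp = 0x8b6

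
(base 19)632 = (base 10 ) 2225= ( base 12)1355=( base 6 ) 14145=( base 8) 4261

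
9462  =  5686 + 3776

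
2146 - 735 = 1411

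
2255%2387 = 2255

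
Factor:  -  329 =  - 7^1*47^1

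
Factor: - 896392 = - 2^3*7^1*16007^1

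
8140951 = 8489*959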